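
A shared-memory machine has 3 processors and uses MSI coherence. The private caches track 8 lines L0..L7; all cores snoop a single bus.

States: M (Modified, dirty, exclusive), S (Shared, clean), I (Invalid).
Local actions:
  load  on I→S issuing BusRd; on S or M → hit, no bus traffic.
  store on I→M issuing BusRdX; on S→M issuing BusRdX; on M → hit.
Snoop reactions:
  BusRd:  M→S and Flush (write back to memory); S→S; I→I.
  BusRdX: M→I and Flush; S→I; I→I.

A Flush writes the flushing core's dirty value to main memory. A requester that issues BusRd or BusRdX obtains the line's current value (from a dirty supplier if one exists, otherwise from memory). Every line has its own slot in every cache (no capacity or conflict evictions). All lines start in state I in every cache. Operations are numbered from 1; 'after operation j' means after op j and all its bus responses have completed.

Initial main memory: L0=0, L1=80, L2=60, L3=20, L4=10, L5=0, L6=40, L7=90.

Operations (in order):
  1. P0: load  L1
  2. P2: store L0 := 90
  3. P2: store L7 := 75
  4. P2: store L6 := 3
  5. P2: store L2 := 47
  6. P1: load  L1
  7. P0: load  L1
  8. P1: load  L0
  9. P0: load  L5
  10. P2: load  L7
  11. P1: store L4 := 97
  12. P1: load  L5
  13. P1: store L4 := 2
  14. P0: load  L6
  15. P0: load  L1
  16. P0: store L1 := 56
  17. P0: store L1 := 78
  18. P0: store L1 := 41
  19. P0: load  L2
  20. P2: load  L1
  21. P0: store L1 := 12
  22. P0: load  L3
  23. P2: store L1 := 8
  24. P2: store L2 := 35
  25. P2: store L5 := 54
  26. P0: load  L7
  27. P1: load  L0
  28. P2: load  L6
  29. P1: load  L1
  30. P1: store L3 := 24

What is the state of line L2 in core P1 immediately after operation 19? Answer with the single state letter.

step 1: P0: load  L1  ⟶  SII  (L1)  txn=BusRd  M[L1]=80
step 2: P2: store L0 := 90  ⟶  IIM  (L0)  txn=BusRdX  M[L0]=0
step 3: P2: store L7 := 75  ⟶  IIM  (L7)  txn=BusRdX  M[L7]=90
step 4: P2: store L6 := 3  ⟶  IIM  (L6)  txn=BusRdX  M[L6]=40
step 5: P2: store L2 := 47  ⟶  IIM  (L2)  txn=BusRdX  M[L2]=60
step 6: P1: load  L1  ⟶  SSI  (L1)  txn=BusRd  M[L1]=80
step 7: P0: load  L1  ⟶  SSI  (L1)  txn=∅  M[L1]=80
step 8: P1: load  L0  ⟶  ISS  (L0)  txn=BusRd+Flush  M[L0]=90
step 9: P0: load  L5  ⟶  SII  (L5)  txn=BusRd  M[L5]=0
step 10: P2: load  L7  ⟶  IIM  (L7)  txn=∅  M[L7]=90
step 11: P1: store L4 := 97  ⟶  IMI  (L4)  txn=BusRdX  M[L4]=10
step 12: P1: load  L5  ⟶  SSI  (L5)  txn=BusRd  M[L5]=0
step 13: P1: store L4 := 2  ⟶  IMI  (L4)  txn=∅  M[L4]=10
step 14: P0: load  L6  ⟶  SIS  (L6)  txn=BusRd+Flush  M[L6]=3
step 15: P0: load  L1  ⟶  SSI  (L1)  txn=∅  M[L1]=80
step 16: P0: store L1 := 56  ⟶  MII  (L1)  txn=BusRdX  M[L1]=80
step 17: P0: store L1 := 78  ⟶  MII  (L1)  txn=∅  M[L1]=80
step 18: P0: store L1 := 41  ⟶  MII  (L1)  txn=∅  M[L1]=80
step 19: P0: load  L2  ⟶  SIS  (L2)  txn=BusRd+Flush  M[L2]=47
step 20: P2: load  L1  ⟶  SIS  (L1)  txn=BusRd+Flush  M[L1]=41
step 21: P0: store L1 := 12  ⟶  MII  (L1)  txn=BusRdX  M[L1]=41
step 22: P0: load  L3  ⟶  SII  (L3)  txn=BusRd  M[L3]=20
step 23: P2: store L1 := 8  ⟶  IIM  (L1)  txn=BusRdX+Flush  M[L1]=12
step 24: P2: store L2 := 35  ⟶  IIM  (L2)  txn=BusRdX  M[L2]=47
step 25: P2: store L5 := 54  ⟶  IIM  (L5)  txn=BusRdX  M[L5]=0
step 26: P0: load  L7  ⟶  SIS  (L7)  txn=BusRd+Flush  M[L7]=75
step 27: P1: load  L0  ⟶  ISS  (L0)  txn=∅  M[L0]=90
step 28: P2: load  L6  ⟶  SIS  (L6)  txn=∅  M[L6]=3
step 29: P1: load  L1  ⟶  ISS  (L1)  txn=BusRd+Flush  M[L1]=8
step 30: P1: store L3 := 24  ⟶  IMI  (L3)  txn=BusRdX  M[L3]=20

state = I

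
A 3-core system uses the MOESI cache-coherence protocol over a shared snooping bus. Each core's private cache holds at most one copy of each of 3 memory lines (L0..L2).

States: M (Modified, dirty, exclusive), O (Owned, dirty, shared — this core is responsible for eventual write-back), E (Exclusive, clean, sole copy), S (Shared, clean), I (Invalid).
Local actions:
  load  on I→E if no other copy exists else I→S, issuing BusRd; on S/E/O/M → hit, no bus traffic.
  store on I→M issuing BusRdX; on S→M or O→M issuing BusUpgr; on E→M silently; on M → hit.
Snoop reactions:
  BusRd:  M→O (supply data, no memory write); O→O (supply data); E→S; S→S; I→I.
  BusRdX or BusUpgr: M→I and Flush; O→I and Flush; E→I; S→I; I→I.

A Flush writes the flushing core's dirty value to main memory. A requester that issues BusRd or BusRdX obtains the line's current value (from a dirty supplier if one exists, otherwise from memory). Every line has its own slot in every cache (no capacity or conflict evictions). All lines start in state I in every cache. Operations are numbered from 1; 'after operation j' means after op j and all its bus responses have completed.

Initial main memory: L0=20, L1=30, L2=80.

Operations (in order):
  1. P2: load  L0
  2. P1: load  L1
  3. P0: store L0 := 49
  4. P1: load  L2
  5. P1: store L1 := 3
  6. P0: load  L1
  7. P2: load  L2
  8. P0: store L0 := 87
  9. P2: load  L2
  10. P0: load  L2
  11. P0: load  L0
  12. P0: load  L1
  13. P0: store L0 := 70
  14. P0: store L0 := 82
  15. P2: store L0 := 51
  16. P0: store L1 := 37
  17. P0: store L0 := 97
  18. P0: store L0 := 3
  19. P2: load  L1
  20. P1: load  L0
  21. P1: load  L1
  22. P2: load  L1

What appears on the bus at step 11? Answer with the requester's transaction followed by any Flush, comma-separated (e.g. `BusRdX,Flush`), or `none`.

step 1: P2: load  L0  ⟶  IIE  (L0)  txn=BusRd  M[L0]=20
step 2: P1: load  L1  ⟶  IEI  (L1)  txn=BusRd  M[L1]=30
step 3: P0: store L0 := 49  ⟶  MII  (L0)  txn=BusRdX  M[L0]=20
step 4: P1: load  L2  ⟶  IEI  (L2)  txn=BusRd  M[L2]=80
step 5: P1: store L1 := 3  ⟶  IMI  (L1)  txn=∅  M[L1]=30
step 6: P0: load  L1  ⟶  SOI  (L1)  txn=BusRd  M[L1]=30
step 7: P2: load  L2  ⟶  ISS  (L2)  txn=BusRd  M[L2]=80
step 8: P0: store L0 := 87  ⟶  MII  (L0)  txn=∅  M[L0]=20
step 9: P2: load  L2  ⟶  ISS  (L2)  txn=∅  M[L2]=80
step 10: P0: load  L2  ⟶  SSS  (L2)  txn=BusRd  M[L2]=80
step 11: P0: load  L0  ⟶  MII  (L0)  txn=∅  M[L0]=20
step 12: P0: load  L1  ⟶  SOI  (L1)  txn=∅  M[L1]=30
step 13: P0: store L0 := 70  ⟶  MII  (L0)  txn=∅  M[L0]=20
step 14: P0: store L0 := 82  ⟶  MII  (L0)  txn=∅  M[L0]=20
step 15: P2: store L0 := 51  ⟶  IIM  (L0)  txn=BusRdX+Flush  M[L0]=82
step 16: P0: store L1 := 37  ⟶  MII  (L1)  txn=BusUpgr+Flush  M[L1]=3
step 17: P0: store L0 := 97  ⟶  MII  (L0)  txn=BusRdX+Flush  M[L0]=51
step 18: P0: store L0 := 3  ⟶  MII  (L0)  txn=∅  M[L0]=51
step 19: P2: load  L1  ⟶  OIS  (L1)  txn=BusRd  M[L1]=3
step 20: P1: load  L0  ⟶  OSI  (L0)  txn=BusRd  M[L0]=51
step 21: P1: load  L1  ⟶  OSS  (L1)  txn=BusRd  M[L1]=3
step 22: P2: load  L1  ⟶  OSS  (L1)  txn=∅  M[L1]=3

bus = none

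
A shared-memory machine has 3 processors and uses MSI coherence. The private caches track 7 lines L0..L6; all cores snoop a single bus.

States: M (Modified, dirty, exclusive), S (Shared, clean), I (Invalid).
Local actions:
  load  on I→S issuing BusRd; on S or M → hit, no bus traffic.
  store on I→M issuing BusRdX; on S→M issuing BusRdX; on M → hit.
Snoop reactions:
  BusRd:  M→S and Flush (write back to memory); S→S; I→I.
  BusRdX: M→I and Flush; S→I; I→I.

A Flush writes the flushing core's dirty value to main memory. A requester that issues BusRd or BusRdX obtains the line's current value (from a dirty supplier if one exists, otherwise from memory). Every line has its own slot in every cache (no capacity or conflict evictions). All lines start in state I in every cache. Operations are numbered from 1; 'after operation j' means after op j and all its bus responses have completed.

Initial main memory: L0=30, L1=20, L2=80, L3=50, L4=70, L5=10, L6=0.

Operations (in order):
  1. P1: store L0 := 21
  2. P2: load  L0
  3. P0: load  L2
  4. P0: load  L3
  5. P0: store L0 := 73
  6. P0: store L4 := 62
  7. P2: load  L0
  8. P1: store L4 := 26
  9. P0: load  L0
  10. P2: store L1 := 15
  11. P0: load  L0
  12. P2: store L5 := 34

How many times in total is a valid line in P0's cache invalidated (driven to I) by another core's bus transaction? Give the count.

step 1: P1: store L0 := 21  ⟶  IMI  (L0)  txn=BusRdX  M[L0]=30
step 2: P2: load  L0  ⟶  ISS  (L0)  txn=BusRd+Flush  M[L0]=21
step 3: P0: load  L2  ⟶  SII  (L2)  txn=BusRd  M[L2]=80
step 4: P0: load  L3  ⟶  SII  (L3)  txn=BusRd  M[L3]=50
step 5: P0: store L0 := 73  ⟶  MII  (L0)  txn=BusRdX  M[L0]=21
step 6: P0: store L4 := 62  ⟶  MII  (L4)  txn=BusRdX  M[L4]=70
step 7: P2: load  L0  ⟶  SIS  (L0)  txn=BusRd+Flush  M[L0]=73
step 8: P1: store L4 := 26  ⟶  IMI  (L4)  txn=BusRdX+Flush  M[L4]=62
step 9: P0: load  L0  ⟶  SIS  (L0)  txn=∅  M[L0]=73
step 10: P2: store L1 := 15  ⟶  IIM  (L1)  txn=BusRdX  M[L1]=20
step 11: P0: load  L0  ⟶  SIS  (L0)  txn=∅  M[L0]=73
step 12: P2: store L5 := 34  ⟶  IIM  (L5)  txn=BusRdX  M[L5]=10

invalidations = 1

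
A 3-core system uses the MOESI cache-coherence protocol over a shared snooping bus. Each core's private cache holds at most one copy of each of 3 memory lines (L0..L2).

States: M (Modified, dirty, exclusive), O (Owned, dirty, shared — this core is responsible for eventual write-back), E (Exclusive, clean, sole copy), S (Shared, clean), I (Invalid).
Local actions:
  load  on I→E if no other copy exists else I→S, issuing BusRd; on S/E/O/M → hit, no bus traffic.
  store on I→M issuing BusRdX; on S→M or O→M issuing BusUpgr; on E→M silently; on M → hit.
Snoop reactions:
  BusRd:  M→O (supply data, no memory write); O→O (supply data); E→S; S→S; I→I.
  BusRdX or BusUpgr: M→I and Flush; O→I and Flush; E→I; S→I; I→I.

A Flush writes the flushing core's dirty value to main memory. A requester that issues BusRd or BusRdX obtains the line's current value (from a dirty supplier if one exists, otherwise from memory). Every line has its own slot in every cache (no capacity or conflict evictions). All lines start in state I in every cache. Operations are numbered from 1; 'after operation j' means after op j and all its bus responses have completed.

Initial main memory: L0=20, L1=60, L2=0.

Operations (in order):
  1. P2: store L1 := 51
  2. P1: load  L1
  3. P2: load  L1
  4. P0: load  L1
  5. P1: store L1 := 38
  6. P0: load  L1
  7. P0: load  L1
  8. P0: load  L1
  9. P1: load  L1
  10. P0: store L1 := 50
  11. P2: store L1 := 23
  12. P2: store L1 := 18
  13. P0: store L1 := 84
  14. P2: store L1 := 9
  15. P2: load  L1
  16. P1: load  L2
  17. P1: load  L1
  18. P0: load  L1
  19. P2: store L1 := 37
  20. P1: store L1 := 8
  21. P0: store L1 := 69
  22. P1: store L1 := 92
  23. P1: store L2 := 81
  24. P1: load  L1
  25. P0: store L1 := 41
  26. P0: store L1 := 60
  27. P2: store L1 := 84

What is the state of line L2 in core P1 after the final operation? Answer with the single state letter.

  op1 P2: store L1 := 51 → I/I/M on L1; bus BusRdX; mem=60
  op2 P1: load  L1 → I/S/O on L1; bus BusRd; mem=60
  op3 P2: load  L1 → I/S/O on L1; bus (none); mem=60
  op4 P0: load  L1 → S/S/O on L1; bus BusRd; mem=60
  op5 P1: store L1 := 38 → I/M/I on L1; bus BusUpgr Flush; mem=51
  op6 P0: load  L1 → S/O/I on L1; bus BusRd; mem=51
  op7 P0: load  L1 → S/O/I on L1; bus (none); mem=51
  op8 P0: load  L1 → S/O/I on L1; bus (none); mem=51
  op9 P1: load  L1 → S/O/I on L1; bus (none); mem=51
  op10 P0: store L1 := 50 → M/I/I on L1; bus BusUpgr Flush; mem=38
  op11 P2: store L1 := 23 → I/I/M on L1; bus BusRdX Flush; mem=50
  op12 P2: store L1 := 18 → I/I/M on L1; bus (none); mem=50
  op13 P0: store L1 := 84 → M/I/I on L1; bus BusRdX Flush; mem=18
  op14 P2: store L1 := 9 → I/I/M on L1; bus BusRdX Flush; mem=84
  op15 P2: load  L1 → I/I/M on L1; bus (none); mem=84
  op16 P1: load  L2 → I/E/I on L2; bus BusRd; mem=0
  op17 P1: load  L1 → I/S/O on L1; bus BusRd; mem=84
  op18 P0: load  L1 → S/S/O on L1; bus BusRd; mem=84
  op19 P2: store L1 := 37 → I/I/M on L1; bus BusUpgr; mem=84
  op20 P1: store L1 := 8 → I/M/I on L1; bus BusRdX Flush; mem=37
  op21 P0: store L1 := 69 → M/I/I on L1; bus BusRdX Flush; mem=8
  op22 P1: store L1 := 92 → I/M/I on L1; bus BusRdX Flush; mem=69
  op23 P1: store L2 := 81 → I/M/I on L2; bus (none); mem=0
  op24 P1: load  L1 → I/M/I on L1; bus (none); mem=69
  op25 P0: store L1 := 41 → M/I/I on L1; bus BusRdX Flush; mem=92
  op26 P0: store L1 := 60 → M/I/I on L1; bus (none); mem=92
  op27 P2: store L1 := 84 → I/I/M on L1; bus BusRdX Flush; mem=60

state = M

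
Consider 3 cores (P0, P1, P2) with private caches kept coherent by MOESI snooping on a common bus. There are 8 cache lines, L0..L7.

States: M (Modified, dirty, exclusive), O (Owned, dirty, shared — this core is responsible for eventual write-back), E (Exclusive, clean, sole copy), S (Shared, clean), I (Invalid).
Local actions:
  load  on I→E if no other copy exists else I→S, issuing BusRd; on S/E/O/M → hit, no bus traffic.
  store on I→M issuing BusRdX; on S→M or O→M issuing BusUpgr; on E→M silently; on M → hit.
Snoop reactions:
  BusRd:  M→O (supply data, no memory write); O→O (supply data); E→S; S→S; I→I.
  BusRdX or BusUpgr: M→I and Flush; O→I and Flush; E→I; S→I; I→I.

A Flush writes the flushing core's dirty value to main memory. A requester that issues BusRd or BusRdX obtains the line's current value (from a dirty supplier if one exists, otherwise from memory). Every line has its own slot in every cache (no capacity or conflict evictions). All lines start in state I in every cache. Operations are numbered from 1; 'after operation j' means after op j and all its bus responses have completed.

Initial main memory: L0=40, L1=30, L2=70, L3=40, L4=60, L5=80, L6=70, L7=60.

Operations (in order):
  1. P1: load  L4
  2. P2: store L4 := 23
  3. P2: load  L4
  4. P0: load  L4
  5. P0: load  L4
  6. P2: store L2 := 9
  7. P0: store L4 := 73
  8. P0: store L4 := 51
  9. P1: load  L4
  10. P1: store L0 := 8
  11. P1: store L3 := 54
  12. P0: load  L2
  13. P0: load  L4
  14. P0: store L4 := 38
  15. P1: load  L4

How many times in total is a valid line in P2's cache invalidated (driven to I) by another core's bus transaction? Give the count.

1. P1: load  L4  bus=[BusRd]  L4: P0=I P1=E P2=I  mem[L4]=60
2. P2: store L4 := 23  bus=[BusRdX]  L4: P0=I P1=I P2=M  mem[L4]=60
3. P2: load  L4  bus=[-]  L4: P0=I P1=I P2=M  mem[L4]=60
4. P0: load  L4  bus=[BusRd]  L4: P0=S P1=I P2=O  mem[L4]=60
5. P0: load  L4  bus=[-]  L4: P0=S P1=I P2=O  mem[L4]=60
6. P2: store L2 := 9  bus=[BusRdX]  L2: P0=I P1=I P2=M  mem[L2]=70
7. P0: store L4 := 73  bus=[BusUpgr,Flush]  L4: P0=M P1=I P2=I  mem[L4]=23
8. P0: store L4 := 51  bus=[-]  L4: P0=M P1=I P2=I  mem[L4]=23
9. P1: load  L4  bus=[BusRd]  L4: P0=O P1=S P2=I  mem[L4]=23
10. P1: store L0 := 8  bus=[BusRdX]  L0: P0=I P1=M P2=I  mem[L0]=40
11. P1: store L3 := 54  bus=[BusRdX]  L3: P0=I P1=M P2=I  mem[L3]=40
12. P0: load  L2  bus=[BusRd]  L2: P0=S P1=I P2=O  mem[L2]=70
13. P0: load  L4  bus=[-]  L4: P0=O P1=S P2=I  mem[L4]=23
14. P0: store L4 := 38  bus=[BusUpgr]  L4: P0=M P1=I P2=I  mem[L4]=23
15. P1: load  L4  bus=[BusRd]  L4: P0=O P1=S P2=I  mem[L4]=23

invalidations = 1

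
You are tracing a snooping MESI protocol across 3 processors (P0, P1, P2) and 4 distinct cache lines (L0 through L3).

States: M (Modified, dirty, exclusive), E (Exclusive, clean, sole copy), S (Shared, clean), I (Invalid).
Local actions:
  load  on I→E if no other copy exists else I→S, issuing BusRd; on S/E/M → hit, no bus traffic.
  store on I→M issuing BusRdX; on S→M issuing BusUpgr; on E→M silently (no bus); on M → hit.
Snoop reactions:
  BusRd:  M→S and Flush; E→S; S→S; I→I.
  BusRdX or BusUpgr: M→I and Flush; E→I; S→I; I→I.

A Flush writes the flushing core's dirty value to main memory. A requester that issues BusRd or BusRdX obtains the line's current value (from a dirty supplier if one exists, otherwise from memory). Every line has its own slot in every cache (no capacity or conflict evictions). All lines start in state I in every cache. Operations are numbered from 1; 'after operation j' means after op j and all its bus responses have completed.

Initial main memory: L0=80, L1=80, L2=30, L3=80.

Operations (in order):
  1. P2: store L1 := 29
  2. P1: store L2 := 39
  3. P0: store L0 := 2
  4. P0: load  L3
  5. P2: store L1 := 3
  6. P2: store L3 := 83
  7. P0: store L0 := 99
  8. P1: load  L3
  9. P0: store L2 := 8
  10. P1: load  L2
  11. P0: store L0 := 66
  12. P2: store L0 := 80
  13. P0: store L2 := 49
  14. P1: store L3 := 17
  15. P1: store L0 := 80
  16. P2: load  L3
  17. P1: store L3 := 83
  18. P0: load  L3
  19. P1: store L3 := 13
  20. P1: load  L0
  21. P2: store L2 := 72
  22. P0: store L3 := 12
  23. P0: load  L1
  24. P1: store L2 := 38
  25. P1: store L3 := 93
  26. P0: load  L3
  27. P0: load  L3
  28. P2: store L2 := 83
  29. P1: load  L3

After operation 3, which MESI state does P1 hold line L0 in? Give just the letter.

state = I

[1] P2: store L1 := 29 | P0:I, P1:I, P2:M(29) | bus: BusRdX
[2] P1: store L2 := 39 | P0:I, P1:M(39), P2:I | bus: BusRdX
[3] P0: store L0 := 2 | P0:M(2), P1:I, P2:I | bus: BusRdX
[4] P0: load  L3 | P0:E(80), P1:I, P2:I | bus: BusRd
[5] P2: store L1 := 3 | P0:I, P1:I, P2:M(3) | bus: none
[6] P2: store L3 := 83 | P0:I, P1:I, P2:M(83) | bus: BusRdX
[7] P0: store L0 := 99 | P0:M(99), P1:I, P2:I | bus: none
[8] P1: load  L3 | P0:I, P1:S(83), P2:S(83) | bus: BusRd,Flush
[9] P0: store L2 := 8 | P0:M(8), P1:I, P2:I | bus: BusRdX,Flush
[10] P1: load  L2 | P0:S(8), P1:S(8), P2:I | bus: BusRd,Flush
[11] P0: store L0 := 66 | P0:M(66), P1:I, P2:I | bus: none
[12] P2: store L0 := 80 | P0:I, P1:I, P2:M(80) | bus: BusRdX,Flush
[13] P0: store L2 := 49 | P0:M(49), P1:I, P2:I | bus: BusUpgr
[14] P1: store L3 := 17 | P0:I, P1:M(17), P2:I | bus: BusUpgr
[15] P1: store L0 := 80 | P0:I, P1:M(80), P2:I | bus: BusRdX,Flush
[16] P2: load  L3 | P0:I, P1:S(17), P2:S(17) | bus: BusRd,Flush
[17] P1: store L3 := 83 | P0:I, P1:M(83), P2:I | bus: BusUpgr
[18] P0: load  L3 | P0:S(83), P1:S(83), P2:I | bus: BusRd,Flush
[19] P1: store L3 := 13 | P0:I, P1:M(13), P2:I | bus: BusUpgr
[20] P1: load  L0 | P0:I, P1:M(80), P2:I | bus: none
[21] P2: store L2 := 72 | P0:I, P1:I, P2:M(72) | bus: BusRdX,Flush
[22] P0: store L3 := 12 | P0:M(12), P1:I, P2:I | bus: BusRdX,Flush
[23] P0: load  L1 | P0:S(3), P1:I, P2:S(3) | bus: BusRd,Flush
[24] P1: store L2 := 38 | P0:I, P1:M(38), P2:I | bus: BusRdX,Flush
[25] P1: store L3 := 93 | P0:I, P1:M(93), P2:I | bus: BusRdX,Flush
[26] P0: load  L3 | P0:S(93), P1:S(93), P2:I | bus: BusRd,Flush
[27] P0: load  L3 | P0:S(93), P1:S(93), P2:I | bus: none
[28] P2: store L2 := 83 | P0:I, P1:I, P2:M(83) | bus: BusRdX,Flush
[29] P1: load  L3 | P0:S(93), P1:S(93), P2:I | bus: none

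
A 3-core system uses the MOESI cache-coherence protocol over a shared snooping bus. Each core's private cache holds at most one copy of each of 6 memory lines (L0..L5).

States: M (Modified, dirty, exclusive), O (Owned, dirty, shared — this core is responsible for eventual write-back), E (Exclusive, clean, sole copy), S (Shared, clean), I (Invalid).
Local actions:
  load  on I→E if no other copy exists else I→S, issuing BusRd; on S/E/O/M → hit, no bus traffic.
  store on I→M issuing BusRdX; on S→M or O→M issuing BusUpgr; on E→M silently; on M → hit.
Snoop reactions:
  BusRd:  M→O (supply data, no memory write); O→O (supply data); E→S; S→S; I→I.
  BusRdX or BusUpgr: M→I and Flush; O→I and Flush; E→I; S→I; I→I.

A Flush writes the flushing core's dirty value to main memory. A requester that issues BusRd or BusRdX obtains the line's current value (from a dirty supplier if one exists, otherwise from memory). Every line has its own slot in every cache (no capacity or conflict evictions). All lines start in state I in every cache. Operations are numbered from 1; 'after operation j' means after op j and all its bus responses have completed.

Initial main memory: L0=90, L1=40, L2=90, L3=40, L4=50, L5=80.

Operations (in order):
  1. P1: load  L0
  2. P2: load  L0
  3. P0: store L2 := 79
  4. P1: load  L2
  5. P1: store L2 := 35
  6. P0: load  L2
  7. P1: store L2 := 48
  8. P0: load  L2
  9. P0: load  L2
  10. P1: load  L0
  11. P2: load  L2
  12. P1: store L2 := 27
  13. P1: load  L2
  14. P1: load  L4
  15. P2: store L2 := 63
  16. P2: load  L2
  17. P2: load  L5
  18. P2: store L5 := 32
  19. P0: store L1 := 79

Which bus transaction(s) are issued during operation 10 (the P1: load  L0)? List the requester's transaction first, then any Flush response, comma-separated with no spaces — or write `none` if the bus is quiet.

bus = none

[1] P1: load  L0 | P0:I, P1:E(90), P2:I | bus: BusRd
[2] P2: load  L0 | P0:I, P1:S(90), P2:S(90) | bus: BusRd
[3] P0: store L2 := 79 | P0:M(79), P1:I, P2:I | bus: BusRdX
[4] P1: load  L2 | P0:O(79), P1:S(79), P2:I | bus: BusRd
[5] P1: store L2 := 35 | P0:I, P1:M(35), P2:I | bus: BusUpgr,Flush
[6] P0: load  L2 | P0:S(35), P1:O(35), P2:I | bus: BusRd
[7] P1: store L2 := 48 | P0:I, P1:M(48), P2:I | bus: BusUpgr
[8] P0: load  L2 | P0:S(48), P1:O(48), P2:I | bus: BusRd
[9] P0: load  L2 | P0:S(48), P1:O(48), P2:I | bus: none
[10] P1: load  L0 | P0:I, P1:S(90), P2:S(90) | bus: none
[11] P2: load  L2 | P0:S(48), P1:O(48), P2:S(48) | bus: BusRd
[12] P1: store L2 := 27 | P0:I, P1:M(27), P2:I | bus: BusUpgr
[13] P1: load  L2 | P0:I, P1:M(27), P2:I | bus: none
[14] P1: load  L4 | P0:I, P1:E(50), P2:I | bus: BusRd
[15] P2: store L2 := 63 | P0:I, P1:I, P2:M(63) | bus: BusRdX,Flush
[16] P2: load  L2 | P0:I, P1:I, P2:M(63) | bus: none
[17] P2: load  L5 | P0:I, P1:I, P2:E(80) | bus: BusRd
[18] P2: store L5 := 32 | P0:I, P1:I, P2:M(32) | bus: none
[19] P0: store L1 := 79 | P0:M(79), P1:I, P2:I | bus: BusRdX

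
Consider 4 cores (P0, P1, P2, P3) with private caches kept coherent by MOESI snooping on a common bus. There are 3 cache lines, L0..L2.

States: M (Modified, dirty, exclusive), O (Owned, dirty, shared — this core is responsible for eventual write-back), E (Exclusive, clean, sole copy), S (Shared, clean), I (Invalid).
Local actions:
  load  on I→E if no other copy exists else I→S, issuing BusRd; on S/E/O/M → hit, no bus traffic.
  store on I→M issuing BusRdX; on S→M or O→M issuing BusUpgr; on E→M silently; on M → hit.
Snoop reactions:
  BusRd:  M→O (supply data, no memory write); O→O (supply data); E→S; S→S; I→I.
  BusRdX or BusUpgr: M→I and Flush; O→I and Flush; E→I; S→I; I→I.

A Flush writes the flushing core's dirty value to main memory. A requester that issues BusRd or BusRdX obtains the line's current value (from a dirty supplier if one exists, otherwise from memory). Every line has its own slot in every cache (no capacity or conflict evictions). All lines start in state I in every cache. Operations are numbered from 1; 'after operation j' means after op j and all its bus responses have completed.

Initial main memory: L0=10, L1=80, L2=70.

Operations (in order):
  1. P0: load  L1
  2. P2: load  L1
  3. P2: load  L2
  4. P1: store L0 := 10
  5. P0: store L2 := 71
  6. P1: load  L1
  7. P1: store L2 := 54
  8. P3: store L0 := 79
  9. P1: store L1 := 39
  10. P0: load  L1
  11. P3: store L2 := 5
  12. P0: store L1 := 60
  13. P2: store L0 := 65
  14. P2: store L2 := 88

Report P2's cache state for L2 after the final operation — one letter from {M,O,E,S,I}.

1. P0: load  L1  bus=[BusRd]  L1: P0=E P1=I P2=I P3=I  mem[L1]=80
2. P2: load  L1  bus=[BusRd]  L1: P0=S P1=I P2=S P3=I  mem[L1]=80
3. P2: load  L2  bus=[BusRd]  L2: P0=I P1=I P2=E P3=I  mem[L2]=70
4. P1: store L0 := 10  bus=[BusRdX]  L0: P0=I P1=M P2=I P3=I  mem[L0]=10
5. P0: store L2 := 71  bus=[BusRdX]  L2: P0=M P1=I P2=I P3=I  mem[L2]=70
6. P1: load  L1  bus=[BusRd]  L1: P0=S P1=S P2=S P3=I  mem[L1]=80
7. P1: store L2 := 54  bus=[BusRdX,Flush]  L2: P0=I P1=M P2=I P3=I  mem[L2]=71
8. P3: store L0 := 79  bus=[BusRdX,Flush]  L0: P0=I P1=I P2=I P3=M  mem[L0]=10
9. P1: store L1 := 39  bus=[BusUpgr]  L1: P0=I P1=M P2=I P3=I  mem[L1]=80
10. P0: load  L1  bus=[BusRd]  L1: P0=S P1=O P2=I P3=I  mem[L1]=80
11. P3: store L2 := 5  bus=[BusRdX,Flush]  L2: P0=I P1=I P2=I P3=M  mem[L2]=54
12. P0: store L1 := 60  bus=[BusUpgr,Flush]  L1: P0=M P1=I P2=I P3=I  mem[L1]=39
13. P2: store L0 := 65  bus=[BusRdX,Flush]  L0: P0=I P1=I P2=M P3=I  mem[L0]=79
14. P2: store L2 := 88  bus=[BusRdX,Flush]  L2: P0=I P1=I P2=M P3=I  mem[L2]=5

state = M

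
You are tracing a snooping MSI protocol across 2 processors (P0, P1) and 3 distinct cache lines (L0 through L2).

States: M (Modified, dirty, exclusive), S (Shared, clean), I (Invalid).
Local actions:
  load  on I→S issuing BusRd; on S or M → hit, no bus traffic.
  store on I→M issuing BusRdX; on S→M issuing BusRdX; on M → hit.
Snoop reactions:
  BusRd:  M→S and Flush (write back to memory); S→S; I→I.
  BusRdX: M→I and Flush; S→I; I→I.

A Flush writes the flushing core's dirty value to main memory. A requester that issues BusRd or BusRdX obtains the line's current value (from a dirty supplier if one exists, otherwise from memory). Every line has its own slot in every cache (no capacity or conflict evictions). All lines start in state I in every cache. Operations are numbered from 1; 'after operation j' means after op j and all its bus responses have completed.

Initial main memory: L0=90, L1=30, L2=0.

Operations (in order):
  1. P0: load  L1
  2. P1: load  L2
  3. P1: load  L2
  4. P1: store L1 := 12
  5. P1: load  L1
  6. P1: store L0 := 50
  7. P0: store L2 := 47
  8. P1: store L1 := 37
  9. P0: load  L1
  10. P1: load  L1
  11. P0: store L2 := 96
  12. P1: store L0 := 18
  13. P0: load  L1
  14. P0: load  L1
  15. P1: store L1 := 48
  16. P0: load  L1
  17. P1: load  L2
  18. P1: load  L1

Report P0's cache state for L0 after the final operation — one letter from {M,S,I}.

state = I

step 1: P0: load  L1  ⟶  SI  (L1)  txn=BusRd  M[L1]=30
step 2: P1: load  L2  ⟶  IS  (L2)  txn=BusRd  M[L2]=0
step 3: P1: load  L2  ⟶  IS  (L2)  txn=∅  M[L2]=0
step 4: P1: store L1 := 12  ⟶  IM  (L1)  txn=BusRdX  M[L1]=30
step 5: P1: load  L1  ⟶  IM  (L1)  txn=∅  M[L1]=30
step 6: P1: store L0 := 50  ⟶  IM  (L0)  txn=BusRdX  M[L0]=90
step 7: P0: store L2 := 47  ⟶  MI  (L2)  txn=BusRdX  M[L2]=0
step 8: P1: store L1 := 37  ⟶  IM  (L1)  txn=∅  M[L1]=30
step 9: P0: load  L1  ⟶  SS  (L1)  txn=BusRd+Flush  M[L1]=37
step 10: P1: load  L1  ⟶  SS  (L1)  txn=∅  M[L1]=37
step 11: P0: store L2 := 96  ⟶  MI  (L2)  txn=∅  M[L2]=0
step 12: P1: store L0 := 18  ⟶  IM  (L0)  txn=∅  M[L0]=90
step 13: P0: load  L1  ⟶  SS  (L1)  txn=∅  M[L1]=37
step 14: P0: load  L1  ⟶  SS  (L1)  txn=∅  M[L1]=37
step 15: P1: store L1 := 48  ⟶  IM  (L1)  txn=BusRdX  M[L1]=37
step 16: P0: load  L1  ⟶  SS  (L1)  txn=BusRd+Flush  M[L1]=48
step 17: P1: load  L2  ⟶  SS  (L2)  txn=BusRd+Flush  M[L2]=96
step 18: P1: load  L1  ⟶  SS  (L1)  txn=∅  M[L1]=48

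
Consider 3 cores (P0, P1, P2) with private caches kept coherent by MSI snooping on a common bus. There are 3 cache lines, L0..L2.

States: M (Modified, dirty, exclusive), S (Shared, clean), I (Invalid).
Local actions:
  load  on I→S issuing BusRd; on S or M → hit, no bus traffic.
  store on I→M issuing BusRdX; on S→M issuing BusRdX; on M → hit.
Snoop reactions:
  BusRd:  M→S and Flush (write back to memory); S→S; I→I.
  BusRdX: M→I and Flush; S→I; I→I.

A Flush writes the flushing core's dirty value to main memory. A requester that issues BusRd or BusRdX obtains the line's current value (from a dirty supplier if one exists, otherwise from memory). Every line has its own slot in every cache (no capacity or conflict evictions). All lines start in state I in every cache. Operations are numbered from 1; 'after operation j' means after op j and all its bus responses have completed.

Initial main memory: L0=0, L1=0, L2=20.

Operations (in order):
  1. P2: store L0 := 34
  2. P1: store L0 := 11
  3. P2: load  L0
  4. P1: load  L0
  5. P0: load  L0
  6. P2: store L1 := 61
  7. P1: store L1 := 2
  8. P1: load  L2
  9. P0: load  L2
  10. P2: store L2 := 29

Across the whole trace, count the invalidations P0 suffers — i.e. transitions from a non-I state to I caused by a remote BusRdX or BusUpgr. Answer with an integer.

invalidations = 1

step 1: P2: store L0 := 34  ⟶  IIM  (L0)  txn=BusRdX  M[L0]=0
step 2: P1: store L0 := 11  ⟶  IMI  (L0)  txn=BusRdX+Flush  M[L0]=34
step 3: P2: load  L0  ⟶  ISS  (L0)  txn=BusRd+Flush  M[L0]=11
step 4: P1: load  L0  ⟶  ISS  (L0)  txn=∅  M[L0]=11
step 5: P0: load  L0  ⟶  SSS  (L0)  txn=BusRd  M[L0]=11
step 6: P2: store L1 := 61  ⟶  IIM  (L1)  txn=BusRdX  M[L1]=0
step 7: P1: store L1 := 2  ⟶  IMI  (L1)  txn=BusRdX+Flush  M[L1]=61
step 8: P1: load  L2  ⟶  ISI  (L2)  txn=BusRd  M[L2]=20
step 9: P0: load  L2  ⟶  SSI  (L2)  txn=BusRd  M[L2]=20
step 10: P2: store L2 := 29  ⟶  IIM  (L2)  txn=BusRdX  M[L2]=20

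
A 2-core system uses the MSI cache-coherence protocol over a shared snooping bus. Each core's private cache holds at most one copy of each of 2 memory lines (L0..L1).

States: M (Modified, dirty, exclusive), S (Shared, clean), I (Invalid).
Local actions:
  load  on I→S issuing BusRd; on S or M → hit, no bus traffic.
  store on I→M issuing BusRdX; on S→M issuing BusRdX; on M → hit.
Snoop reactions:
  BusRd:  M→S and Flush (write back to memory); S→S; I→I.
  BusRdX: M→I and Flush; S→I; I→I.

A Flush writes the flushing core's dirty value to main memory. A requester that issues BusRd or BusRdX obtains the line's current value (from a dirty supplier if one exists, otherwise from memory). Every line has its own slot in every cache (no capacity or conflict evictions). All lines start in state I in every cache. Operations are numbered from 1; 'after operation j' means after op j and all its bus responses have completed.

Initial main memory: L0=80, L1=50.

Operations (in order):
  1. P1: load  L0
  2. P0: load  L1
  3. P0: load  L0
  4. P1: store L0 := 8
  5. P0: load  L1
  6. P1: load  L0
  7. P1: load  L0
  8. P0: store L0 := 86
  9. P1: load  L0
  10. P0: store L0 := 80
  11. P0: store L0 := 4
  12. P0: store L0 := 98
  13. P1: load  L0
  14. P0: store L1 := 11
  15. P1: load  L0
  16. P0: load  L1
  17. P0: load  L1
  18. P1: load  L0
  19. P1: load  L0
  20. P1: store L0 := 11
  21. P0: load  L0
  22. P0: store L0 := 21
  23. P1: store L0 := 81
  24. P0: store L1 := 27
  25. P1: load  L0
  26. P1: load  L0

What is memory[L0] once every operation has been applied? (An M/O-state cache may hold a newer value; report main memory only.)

memory[L0] = 21

  op1 P1: load  L0 → I/S on L0; bus BusRd; mem=80
  op2 P0: load  L1 → S/I on L1; bus BusRd; mem=50
  op3 P0: load  L0 → S/S on L0; bus BusRd; mem=80
  op4 P1: store L0 := 8 → I/M on L0; bus BusRdX; mem=80
  op5 P0: load  L1 → S/I on L1; bus (none); mem=50
  op6 P1: load  L0 → I/M on L0; bus (none); mem=80
  op7 P1: load  L0 → I/M on L0; bus (none); mem=80
  op8 P0: store L0 := 86 → M/I on L0; bus BusRdX Flush; mem=8
  op9 P1: load  L0 → S/S on L0; bus BusRd Flush; mem=86
  op10 P0: store L0 := 80 → M/I on L0; bus BusRdX; mem=86
  op11 P0: store L0 := 4 → M/I on L0; bus (none); mem=86
  op12 P0: store L0 := 98 → M/I on L0; bus (none); mem=86
  op13 P1: load  L0 → S/S on L0; bus BusRd Flush; mem=98
  op14 P0: store L1 := 11 → M/I on L1; bus BusRdX; mem=50
  op15 P1: load  L0 → S/S on L0; bus (none); mem=98
  op16 P0: load  L1 → M/I on L1; bus (none); mem=50
  op17 P0: load  L1 → M/I on L1; bus (none); mem=50
  op18 P1: load  L0 → S/S on L0; bus (none); mem=98
  op19 P1: load  L0 → S/S on L0; bus (none); mem=98
  op20 P1: store L0 := 11 → I/M on L0; bus BusRdX; mem=98
  op21 P0: load  L0 → S/S on L0; bus BusRd Flush; mem=11
  op22 P0: store L0 := 21 → M/I on L0; bus BusRdX; mem=11
  op23 P1: store L0 := 81 → I/M on L0; bus BusRdX Flush; mem=21
  op24 P0: store L1 := 27 → M/I on L1; bus (none); mem=50
  op25 P1: load  L0 → I/M on L0; bus (none); mem=21
  op26 P1: load  L0 → I/M on L0; bus (none); mem=21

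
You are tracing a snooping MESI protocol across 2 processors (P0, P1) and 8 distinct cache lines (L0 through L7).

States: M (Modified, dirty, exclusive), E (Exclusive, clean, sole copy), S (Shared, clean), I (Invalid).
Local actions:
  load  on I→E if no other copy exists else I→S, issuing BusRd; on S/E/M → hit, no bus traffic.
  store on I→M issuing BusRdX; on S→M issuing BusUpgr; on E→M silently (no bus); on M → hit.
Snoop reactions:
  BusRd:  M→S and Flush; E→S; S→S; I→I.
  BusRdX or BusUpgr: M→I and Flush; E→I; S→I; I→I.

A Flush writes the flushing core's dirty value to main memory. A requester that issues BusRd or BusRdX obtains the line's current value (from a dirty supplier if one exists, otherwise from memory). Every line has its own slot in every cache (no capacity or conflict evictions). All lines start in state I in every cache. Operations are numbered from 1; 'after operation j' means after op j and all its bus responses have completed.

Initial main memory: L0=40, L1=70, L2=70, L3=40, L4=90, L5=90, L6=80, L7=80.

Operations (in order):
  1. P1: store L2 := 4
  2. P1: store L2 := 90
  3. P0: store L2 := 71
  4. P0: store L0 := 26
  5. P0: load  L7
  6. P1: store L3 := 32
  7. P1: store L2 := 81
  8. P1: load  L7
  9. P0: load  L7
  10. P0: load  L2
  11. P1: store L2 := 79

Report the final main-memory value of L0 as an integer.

memory[L0] = 40

step 1: P1: store L2 := 4  ⟶  IM  (L2)  txn=BusRdX  M[L2]=70
step 2: P1: store L2 := 90  ⟶  IM  (L2)  txn=∅  M[L2]=70
step 3: P0: store L2 := 71  ⟶  MI  (L2)  txn=BusRdX+Flush  M[L2]=90
step 4: P0: store L0 := 26  ⟶  MI  (L0)  txn=BusRdX  M[L0]=40
step 5: P0: load  L7  ⟶  EI  (L7)  txn=BusRd  M[L7]=80
step 6: P1: store L3 := 32  ⟶  IM  (L3)  txn=BusRdX  M[L3]=40
step 7: P1: store L2 := 81  ⟶  IM  (L2)  txn=BusRdX+Flush  M[L2]=71
step 8: P1: load  L7  ⟶  SS  (L7)  txn=BusRd  M[L7]=80
step 9: P0: load  L7  ⟶  SS  (L7)  txn=∅  M[L7]=80
step 10: P0: load  L2  ⟶  SS  (L2)  txn=BusRd+Flush  M[L2]=81
step 11: P1: store L2 := 79  ⟶  IM  (L2)  txn=BusUpgr  M[L2]=81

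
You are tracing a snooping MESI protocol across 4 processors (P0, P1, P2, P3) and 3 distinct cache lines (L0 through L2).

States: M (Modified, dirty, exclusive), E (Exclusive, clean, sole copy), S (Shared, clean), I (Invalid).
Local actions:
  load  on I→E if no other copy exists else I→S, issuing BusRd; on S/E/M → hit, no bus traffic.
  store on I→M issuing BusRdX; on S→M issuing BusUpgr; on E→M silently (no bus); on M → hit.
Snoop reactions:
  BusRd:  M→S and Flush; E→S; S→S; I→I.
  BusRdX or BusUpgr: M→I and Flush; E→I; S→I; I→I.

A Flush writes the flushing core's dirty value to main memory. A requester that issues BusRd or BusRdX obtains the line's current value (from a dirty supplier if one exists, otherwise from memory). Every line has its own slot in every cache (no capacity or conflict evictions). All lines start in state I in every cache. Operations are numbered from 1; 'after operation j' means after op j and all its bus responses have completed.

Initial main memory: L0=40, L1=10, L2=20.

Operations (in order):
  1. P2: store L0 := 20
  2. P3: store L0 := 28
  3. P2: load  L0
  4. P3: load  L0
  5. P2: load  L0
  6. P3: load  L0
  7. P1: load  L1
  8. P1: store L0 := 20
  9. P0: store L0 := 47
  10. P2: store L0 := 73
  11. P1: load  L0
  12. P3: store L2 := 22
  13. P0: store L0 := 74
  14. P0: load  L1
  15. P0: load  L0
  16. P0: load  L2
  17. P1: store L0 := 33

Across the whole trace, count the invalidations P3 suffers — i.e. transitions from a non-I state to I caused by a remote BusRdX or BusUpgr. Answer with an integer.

invalidations = 1

step 1: P2: store L0 := 20  ⟶  IIMI  (L0)  txn=BusRdX  M[L0]=40
step 2: P3: store L0 := 28  ⟶  IIIM  (L0)  txn=BusRdX+Flush  M[L0]=20
step 3: P2: load  L0  ⟶  IISS  (L0)  txn=BusRd+Flush  M[L0]=28
step 4: P3: load  L0  ⟶  IISS  (L0)  txn=∅  M[L0]=28
step 5: P2: load  L0  ⟶  IISS  (L0)  txn=∅  M[L0]=28
step 6: P3: load  L0  ⟶  IISS  (L0)  txn=∅  M[L0]=28
step 7: P1: load  L1  ⟶  IEII  (L1)  txn=BusRd  M[L1]=10
step 8: P1: store L0 := 20  ⟶  IMII  (L0)  txn=BusRdX  M[L0]=28
step 9: P0: store L0 := 47  ⟶  MIII  (L0)  txn=BusRdX+Flush  M[L0]=20
step 10: P2: store L0 := 73  ⟶  IIMI  (L0)  txn=BusRdX+Flush  M[L0]=47
step 11: P1: load  L0  ⟶  ISSI  (L0)  txn=BusRd+Flush  M[L0]=73
step 12: P3: store L2 := 22  ⟶  IIIM  (L2)  txn=BusRdX  M[L2]=20
step 13: P0: store L0 := 74  ⟶  MIII  (L0)  txn=BusRdX  M[L0]=73
step 14: P0: load  L1  ⟶  SSII  (L1)  txn=BusRd  M[L1]=10
step 15: P0: load  L0  ⟶  MIII  (L0)  txn=∅  M[L0]=73
step 16: P0: load  L2  ⟶  SIIS  (L2)  txn=BusRd+Flush  M[L2]=22
step 17: P1: store L0 := 33  ⟶  IMII  (L0)  txn=BusRdX+Flush  M[L0]=74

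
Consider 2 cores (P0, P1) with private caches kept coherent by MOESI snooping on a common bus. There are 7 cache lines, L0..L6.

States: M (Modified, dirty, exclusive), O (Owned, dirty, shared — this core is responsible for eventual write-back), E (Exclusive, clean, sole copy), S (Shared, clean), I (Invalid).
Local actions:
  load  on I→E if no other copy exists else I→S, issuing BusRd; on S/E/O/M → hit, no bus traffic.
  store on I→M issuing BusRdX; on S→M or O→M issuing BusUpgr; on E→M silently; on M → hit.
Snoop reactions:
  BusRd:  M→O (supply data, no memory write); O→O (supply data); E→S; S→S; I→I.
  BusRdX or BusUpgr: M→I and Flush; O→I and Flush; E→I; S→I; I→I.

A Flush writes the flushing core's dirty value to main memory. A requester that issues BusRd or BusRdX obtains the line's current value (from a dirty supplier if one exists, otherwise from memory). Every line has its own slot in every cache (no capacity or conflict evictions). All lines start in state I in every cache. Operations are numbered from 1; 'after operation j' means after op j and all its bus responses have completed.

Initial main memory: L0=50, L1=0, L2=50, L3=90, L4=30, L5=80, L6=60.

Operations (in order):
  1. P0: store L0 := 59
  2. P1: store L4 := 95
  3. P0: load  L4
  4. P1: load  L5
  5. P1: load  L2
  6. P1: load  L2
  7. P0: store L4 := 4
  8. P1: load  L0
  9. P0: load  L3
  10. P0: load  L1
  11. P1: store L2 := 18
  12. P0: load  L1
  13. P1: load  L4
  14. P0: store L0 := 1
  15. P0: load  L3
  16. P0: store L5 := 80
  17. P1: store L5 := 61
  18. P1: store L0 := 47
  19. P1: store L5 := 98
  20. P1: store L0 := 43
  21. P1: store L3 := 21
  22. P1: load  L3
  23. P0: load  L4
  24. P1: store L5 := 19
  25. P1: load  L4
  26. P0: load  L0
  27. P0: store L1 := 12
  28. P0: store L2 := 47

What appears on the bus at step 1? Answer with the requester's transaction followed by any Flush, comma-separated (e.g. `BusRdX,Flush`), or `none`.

1. P0: store L0 := 59  bus=[BusRdX]  L0: P0=M P1=I  mem[L0]=50
2. P1: store L4 := 95  bus=[BusRdX]  L4: P0=I P1=M  mem[L4]=30
3. P0: load  L4  bus=[BusRd]  L4: P0=S P1=O  mem[L4]=30
4. P1: load  L5  bus=[BusRd]  L5: P0=I P1=E  mem[L5]=80
5. P1: load  L2  bus=[BusRd]  L2: P0=I P1=E  mem[L2]=50
6. P1: load  L2  bus=[-]  L2: P0=I P1=E  mem[L2]=50
7. P0: store L4 := 4  bus=[BusUpgr,Flush]  L4: P0=M P1=I  mem[L4]=95
8. P1: load  L0  bus=[BusRd]  L0: P0=O P1=S  mem[L0]=50
9. P0: load  L3  bus=[BusRd]  L3: P0=E P1=I  mem[L3]=90
10. P0: load  L1  bus=[BusRd]  L1: P0=E P1=I  mem[L1]=0
11. P1: store L2 := 18  bus=[-]  L2: P0=I P1=M  mem[L2]=50
12. P0: load  L1  bus=[-]  L1: P0=E P1=I  mem[L1]=0
13. P1: load  L4  bus=[BusRd]  L4: P0=O P1=S  mem[L4]=95
14. P0: store L0 := 1  bus=[BusUpgr]  L0: P0=M P1=I  mem[L0]=50
15. P0: load  L3  bus=[-]  L3: P0=E P1=I  mem[L3]=90
16. P0: store L5 := 80  bus=[BusRdX]  L5: P0=M P1=I  mem[L5]=80
17. P1: store L5 := 61  bus=[BusRdX,Flush]  L5: P0=I P1=M  mem[L5]=80
18. P1: store L0 := 47  bus=[BusRdX,Flush]  L0: P0=I P1=M  mem[L0]=1
19. P1: store L5 := 98  bus=[-]  L5: P0=I P1=M  mem[L5]=80
20. P1: store L0 := 43  bus=[-]  L0: P0=I P1=M  mem[L0]=1
21. P1: store L3 := 21  bus=[BusRdX]  L3: P0=I P1=M  mem[L3]=90
22. P1: load  L3  bus=[-]  L3: P0=I P1=M  mem[L3]=90
23. P0: load  L4  bus=[-]  L4: P0=O P1=S  mem[L4]=95
24. P1: store L5 := 19  bus=[-]  L5: P0=I P1=M  mem[L5]=80
25. P1: load  L4  bus=[-]  L4: P0=O P1=S  mem[L4]=95
26. P0: load  L0  bus=[BusRd]  L0: P0=S P1=O  mem[L0]=1
27. P0: store L1 := 12  bus=[-]  L1: P0=M P1=I  mem[L1]=0
28. P0: store L2 := 47  bus=[BusRdX,Flush]  L2: P0=M P1=I  mem[L2]=18

bus = BusRdX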